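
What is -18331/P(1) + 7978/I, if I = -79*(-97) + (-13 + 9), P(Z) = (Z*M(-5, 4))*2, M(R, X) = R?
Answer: 140476909/76590 ≈ 1834.1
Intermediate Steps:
P(Z) = -10*Z (P(Z) = (Z*(-5))*2 = -5*Z*2 = -10*Z)
I = 7659 (I = 7663 - 4 = 7659)
-18331/P(1) + 7978/I = -18331/((-10*1)) + 7978/7659 = -18331/(-10) + 7978*(1/7659) = -18331*(-⅒) + 7978/7659 = 18331/10 + 7978/7659 = 140476909/76590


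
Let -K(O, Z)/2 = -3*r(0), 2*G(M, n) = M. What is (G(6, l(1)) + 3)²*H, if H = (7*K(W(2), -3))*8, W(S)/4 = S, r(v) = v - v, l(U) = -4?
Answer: 0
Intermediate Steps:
r(v) = 0
G(M, n) = M/2
W(S) = 4*S
K(O, Z) = 0 (K(O, Z) = -(-6)*0 = -2*0 = 0)
H = 0 (H = (7*0)*8 = 0*8 = 0)
(G(6, l(1)) + 3)²*H = ((½)*6 + 3)²*0 = (3 + 3)²*0 = 6²*0 = 36*0 = 0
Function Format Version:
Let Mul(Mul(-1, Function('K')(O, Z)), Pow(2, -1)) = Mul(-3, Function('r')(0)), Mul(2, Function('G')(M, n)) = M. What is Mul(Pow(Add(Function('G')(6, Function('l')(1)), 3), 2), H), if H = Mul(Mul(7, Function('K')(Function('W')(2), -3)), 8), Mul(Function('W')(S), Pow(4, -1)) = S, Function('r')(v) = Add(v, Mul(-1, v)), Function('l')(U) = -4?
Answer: 0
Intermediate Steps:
Function('r')(v) = 0
Function('G')(M, n) = Mul(Rational(1, 2), M)
Function('W')(S) = Mul(4, S)
Function('K')(O, Z) = 0 (Function('K')(O, Z) = Mul(-2, Mul(-3, 0)) = Mul(-2, 0) = 0)
H = 0 (H = Mul(Mul(7, 0), 8) = Mul(0, 8) = 0)
Mul(Pow(Add(Function('G')(6, Function('l')(1)), 3), 2), H) = Mul(Pow(Add(Mul(Rational(1, 2), 6), 3), 2), 0) = Mul(Pow(Add(3, 3), 2), 0) = Mul(Pow(6, 2), 0) = Mul(36, 0) = 0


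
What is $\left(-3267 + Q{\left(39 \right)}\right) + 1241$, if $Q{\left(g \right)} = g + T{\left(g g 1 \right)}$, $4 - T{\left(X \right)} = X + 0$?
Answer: $-3504$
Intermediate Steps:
$T{\left(X \right)} = 4 - X$ ($T{\left(X \right)} = 4 - \left(X + 0\right) = 4 - X$)
$Q{\left(g \right)} = 4 + g - g^{2}$ ($Q{\left(g \right)} = g - \left(-4 + g g 1\right) = g - \left(-4 + g^{2} \cdot 1\right) = g - \left(-4 + g^{2}\right) = 4 + g - g^{2}$)
$\left(-3267 + Q{\left(39 \right)}\right) + 1241 = \left(-3267 + \left(4 + 39 - 39^{2}\right)\right) + 1241 = \left(-3267 + \left(4 + 39 - 1521\right)\right) + 1241 = \left(-3267 - 1478\right) + 1241 = -4745 + 1241 = -3504$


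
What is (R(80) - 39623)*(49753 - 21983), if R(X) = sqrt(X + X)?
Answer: -1100330710 + 111080*sqrt(10) ≈ -1.1000e+9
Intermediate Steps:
R(X) = sqrt(2)*sqrt(X) (R(X) = sqrt(2*X) = sqrt(2)*sqrt(X))
(R(80) - 39623)*(49753 - 21983) = (sqrt(2)*sqrt(80) - 39623)*(49753 - 21983) = (sqrt(2)*(4*sqrt(5)) - 39623)*27770 = (4*sqrt(10) - 39623)*27770 = (-39623 + 4*sqrt(10))*27770 = -1100330710 + 111080*sqrt(10)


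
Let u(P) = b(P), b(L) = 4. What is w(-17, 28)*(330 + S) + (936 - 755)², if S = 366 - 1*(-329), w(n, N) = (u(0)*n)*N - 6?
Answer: -1924989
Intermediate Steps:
u(P) = 4
w(n, N) = -6 + 4*N*n (w(n, N) = (4*n)*N - 6 = 4*N*n - 6 = -6 + 4*N*n)
S = 695 (S = 366 + 329 = 695)
w(-17, 28)*(330 + S) + (936 - 755)² = (-6 + 4*28*(-17))*(330 + 695) + (936 - 755)² = (-6 - 1904)*1025 + 181² = -1910*1025 + 32761 = -1957750 + 32761 = -1924989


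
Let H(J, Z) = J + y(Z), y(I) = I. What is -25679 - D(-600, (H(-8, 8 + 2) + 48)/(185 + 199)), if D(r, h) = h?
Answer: -4930393/192 ≈ -25679.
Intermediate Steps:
H(J, Z) = J + Z
-25679 - D(-600, (H(-8, 8 + 2) + 48)/(185 + 199)) = -25679 - ((-8 + (8 + 2)) + 48)/(185 + 199) = -25679 - ((-8 + 10) + 48)/384 = -25679 - (2 + 48)/384 = -25679 - 50/384 = -25679 - 1*25/192 = -25679 - 25/192 = -4930393/192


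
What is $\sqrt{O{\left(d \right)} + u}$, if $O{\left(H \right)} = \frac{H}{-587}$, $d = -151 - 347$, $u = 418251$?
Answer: $\frac{9 \sqrt{1779217545}}{587} \approx 646.72$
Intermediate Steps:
$d = -498$ ($d = -151 - 347 = -498$)
$O{\left(H \right)} = - \frac{H}{587}$ ($O{\left(H \right)} = H \left(- \frac{1}{587}\right) = - \frac{H}{587}$)
$\sqrt{O{\left(d \right)} + u} = \sqrt{\left(- \frac{1}{587}\right) \left(-498\right) + 418251} = \sqrt{\frac{498}{587} + 418251} = \sqrt{\frac{245513835}{587}} = \frac{9 \sqrt{1779217545}}{587}$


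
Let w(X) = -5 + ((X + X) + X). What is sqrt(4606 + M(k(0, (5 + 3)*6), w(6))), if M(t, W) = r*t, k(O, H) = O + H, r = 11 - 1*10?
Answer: sqrt(4654) ≈ 68.220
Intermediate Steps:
r = 1 (r = 11 - 10 = 1)
k(O, H) = H + O
w(X) = -5 + 3*X (w(X) = -5 + (2*X + X) = -5 + 3*X)
M(t, W) = t (M(t, W) = 1*t = t)
sqrt(4606 + M(k(0, (5 + 3)*6), w(6))) = sqrt(4606 + ((5 + 3)*6 + 0)) = sqrt(4606 + (8*6 + 0)) = sqrt(4606 + (48 + 0)) = sqrt(4606 + 48) = sqrt(4654)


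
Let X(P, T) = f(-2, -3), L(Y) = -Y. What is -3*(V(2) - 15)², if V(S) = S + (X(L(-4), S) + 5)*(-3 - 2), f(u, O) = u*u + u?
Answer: -6912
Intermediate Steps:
f(u, O) = u + u² (f(u, O) = u² + u = u + u²)
X(P, T) = 2 (X(P, T) = -2*(1 - 2) = -2*(-1) = 2)
V(S) = -35 + S (V(S) = S + (2 + 5)*(-3 - 2) = S + 7*(-5) = S - 35 = -35 + S)
-3*(V(2) - 15)² = -3*((-35 + 2) - 15)² = -3*(-33 - 15)² = -3*(-48)² = -3*2304 = -6912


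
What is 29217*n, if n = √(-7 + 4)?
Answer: 29217*I*√3 ≈ 50605.0*I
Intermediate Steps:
n = I*√3 (n = √(-3) = I*√3 ≈ 1.732*I)
29217*n = 29217*(I*√3) = 29217*I*√3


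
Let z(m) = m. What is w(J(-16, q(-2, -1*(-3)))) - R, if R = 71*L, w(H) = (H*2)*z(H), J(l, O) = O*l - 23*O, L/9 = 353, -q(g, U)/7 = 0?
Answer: -225567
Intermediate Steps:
q(g, U) = 0 (q(g, U) = -7*0 = 0)
L = 3177 (L = 9*353 = 3177)
J(l, O) = -23*O + O*l
w(H) = 2*H² (w(H) = (H*2)*H = (2*H)*H = 2*H²)
R = 225567 (R = 71*3177 = 225567)
w(J(-16, q(-2, -1*(-3)))) - R = 2*(0*(-23 - 16))² - 1*225567 = 2*(0*(-39))² - 225567 = 2*0² - 225567 = 2*0 - 225567 = 0 - 225567 = -225567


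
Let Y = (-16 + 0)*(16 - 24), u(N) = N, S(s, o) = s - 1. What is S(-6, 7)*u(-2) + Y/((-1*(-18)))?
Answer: 190/9 ≈ 21.111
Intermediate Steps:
S(s, o) = -1 + s
Y = 128 (Y = -16*(-8) = 128)
S(-6, 7)*u(-2) + Y/((-1*(-18))) = (-1 - 6)*(-2) + 128/((-1*(-18))) = -7*(-2) + 128/18 = 14 + 128*(1/18) = 14 + 64/9 = 190/9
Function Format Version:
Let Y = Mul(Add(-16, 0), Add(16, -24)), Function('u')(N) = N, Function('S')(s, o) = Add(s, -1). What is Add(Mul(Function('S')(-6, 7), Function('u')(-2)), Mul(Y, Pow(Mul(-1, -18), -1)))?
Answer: Rational(190, 9) ≈ 21.111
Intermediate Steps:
Function('S')(s, o) = Add(-1, s)
Y = 128 (Y = Mul(-16, -8) = 128)
Add(Mul(Function('S')(-6, 7), Function('u')(-2)), Mul(Y, Pow(Mul(-1, -18), -1))) = Add(Mul(Add(-1, -6), -2), Mul(128, Pow(Mul(-1, -18), -1))) = Add(Mul(-7, -2), Mul(128, Pow(18, -1))) = Add(14, Mul(128, Rational(1, 18))) = Add(14, Rational(64, 9)) = Rational(190, 9)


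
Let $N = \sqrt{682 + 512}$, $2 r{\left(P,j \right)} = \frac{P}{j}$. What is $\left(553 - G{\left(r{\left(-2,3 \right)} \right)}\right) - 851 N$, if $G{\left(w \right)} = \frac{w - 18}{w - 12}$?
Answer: $\frac{20406}{37} - 851 \sqrt{1194} \approx -28854.0$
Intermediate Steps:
$r{\left(P,j \right)} = \frac{P}{2 j}$ ($r{\left(P,j \right)} = \frac{P \frac{1}{j}}{2} = \frac{P}{2 j}$)
$N = \sqrt{1194} \approx 34.554$
$G{\left(w \right)} = \frac{-18 + w}{-12 + w}$
$\left(553 - G{\left(r{\left(-2,3 \right)} \right)}\right) - 851 N = \left(553 - \frac{-18 + \frac{1}{2} \left(-2\right) \frac{1}{3}}{-12 + \frac{1}{2} \left(-2\right) \frac{1}{3}}\right) - 851 \sqrt{1194} = \left(553 - \frac{-18 - \frac{1}{3}}{-12 - \frac{1}{3}}\right) - 851 \sqrt{1194} = \left(553 - \frac{1}{- \frac{37}{3}} \left(- \frac{55}{3}\right)\right) - 851 \sqrt{1194} = \left(553 - \left(- \frac{3}{37}\right) \left(- \frac{55}{3}\right)\right) - 851 \sqrt{1194} = \left(553 - \frac{55}{37}\right) - 851 \sqrt{1194} = \frac{20406}{37} - 851 \sqrt{1194}$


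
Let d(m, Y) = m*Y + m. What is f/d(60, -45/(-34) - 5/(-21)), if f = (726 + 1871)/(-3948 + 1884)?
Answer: -309043/37750560 ≈ -0.0081864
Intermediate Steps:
d(m, Y) = m + Y*m (d(m, Y) = Y*m + m = m + Y*m)
f = -2597/2064 (f = 2597/(-2064) = 2597*(-1/2064) = -2597/2064 ≈ -1.2582)
f/d(60, -45/(-34) - 5/(-21)) = -2597*1/(60*(1 + (-45/(-34) - 5/(-21))))/2064 = -2597*1/(60*(1 + (-45*(-1/34) - 5*(-1/21))))/2064 = -2597*1/(60*(1 + (45/34 + 5/21)))/2064 = -2597*1/(60*(1 + 1115/714))/2064 = -2597/(2064*(60*(1829/714))) = -2597/(2064*18290/119) = -2597/2064*119/18290 = -309043/37750560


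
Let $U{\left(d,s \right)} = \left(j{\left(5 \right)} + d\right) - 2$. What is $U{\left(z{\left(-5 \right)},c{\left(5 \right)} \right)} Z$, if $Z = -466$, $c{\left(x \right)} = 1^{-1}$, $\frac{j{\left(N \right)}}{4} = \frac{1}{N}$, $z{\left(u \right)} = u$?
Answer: $\frac{14446}{5} \approx 2889.2$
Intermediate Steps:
$j{\left(N \right)} = \frac{4}{N}$
$c{\left(x \right)} = 1$
$U{\left(d,s \right)} = - \frac{6}{5} + d$ ($U{\left(d,s \right)} = \left(\frac{4}{5} + d\right) - 2 = - \frac{6}{5} + d$)
$U{\left(z{\left(-5 \right)},c{\left(5 \right)} \right)} Z = \left(- \frac{6}{5} - 5\right) \left(-466\right) = \left(- \frac{31}{5}\right) \left(-466\right) = \frac{14446}{5}$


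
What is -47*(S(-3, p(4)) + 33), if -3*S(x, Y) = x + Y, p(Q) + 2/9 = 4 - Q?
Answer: -43240/27 ≈ -1601.5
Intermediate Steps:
p(Q) = 34/9 - Q (p(Q) = -2/9 + (4 - Q) = 34/9 - Q)
S(x, Y) = -Y/3 - x/3 (S(x, Y) = -(x + Y)/3 = -(Y + x)/3 = -Y/3 - x/3)
-47*(S(-3, p(4)) + 33) = -47*((-(34/9 - 1*4)/3 - 1/3*(-3)) + 33) = -47*((-(34/9 - 4)/3 + 1) + 33) = -47*((-1/3*(-2/9) + 1) + 33) = -47*((2/27 + 1) + 33) = -47*(29/27 + 33) = -47*920/27 = -43240/27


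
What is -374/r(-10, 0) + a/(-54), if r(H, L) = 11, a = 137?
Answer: -1973/54 ≈ -36.537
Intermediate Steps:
-374/r(-10, 0) + a/(-54) = -374/11 + 137/(-54) = -374*1/11 + 137*(-1/54) = -34 - 137/54 = -1973/54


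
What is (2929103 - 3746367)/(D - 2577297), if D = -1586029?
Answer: 408632/2081663 ≈ 0.19630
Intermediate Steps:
(2929103 - 3746367)/(D - 2577297) = (2929103 - 3746367)/(-1586029 - 2577297) = -817264/(-4163326) = -817264*(-1/4163326) = 408632/2081663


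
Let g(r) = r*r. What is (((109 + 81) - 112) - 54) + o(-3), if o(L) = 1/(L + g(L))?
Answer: 145/6 ≈ 24.167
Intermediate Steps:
g(r) = r²
o(L) = 1/(L + L²)
(((109 + 81) - 112) - 54) + o(-3) = (((109 + 81) - 112) - 54) + 1/((-3)*(1 - 3)) = ((190 - 112) - 54) - ⅓/(-2) = (78 - 54) - ⅓*(-½) = 24 + ⅙ = 145/6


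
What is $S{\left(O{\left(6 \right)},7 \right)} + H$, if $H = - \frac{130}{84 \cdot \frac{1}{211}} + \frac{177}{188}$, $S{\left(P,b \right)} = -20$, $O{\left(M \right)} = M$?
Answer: $- \frac{1364453}{3948} \approx -345.61$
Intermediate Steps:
$H = - \frac{1285493}{3948}$ ($H = - \frac{130}{84 \cdot \frac{1}{211}} + 177 \cdot \frac{1}{188} = - \frac{130}{\frac{84}{211}} + \frac{177}{188} = \left(-130\right) \frac{211}{84} + \frac{177}{188} = - \frac{13715}{42} + \frac{177}{188} = - \frac{1285493}{3948} \approx -325.61$)
$S{\left(O{\left(6 \right)},7 \right)} + H = -20 - \frac{1285493}{3948} = - \frac{1364453}{3948}$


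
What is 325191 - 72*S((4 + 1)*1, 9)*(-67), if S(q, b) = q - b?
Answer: 305895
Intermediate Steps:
325191 - 72*S((4 + 1)*1, 9)*(-67) = 325191 - 72*((4 + 1)*1 - 1*9)*(-67) = 325191 - 72*(5*1 - 9)*(-67) = 325191 - 72*(5 - 9)*(-67) = 325191 - 72*(-4)*(-67) = 325191 + 288*(-67) = 325191 - 19296 = 305895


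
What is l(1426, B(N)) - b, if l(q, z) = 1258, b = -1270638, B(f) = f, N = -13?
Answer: 1271896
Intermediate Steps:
l(1426, B(N)) - b = 1258 - 1*(-1270638) = 1258 + 1270638 = 1271896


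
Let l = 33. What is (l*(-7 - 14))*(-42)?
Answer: 29106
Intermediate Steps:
(l*(-7 - 14))*(-42) = (33*(-7 - 14))*(-42) = (33*(-21))*(-42) = -693*(-42) = 29106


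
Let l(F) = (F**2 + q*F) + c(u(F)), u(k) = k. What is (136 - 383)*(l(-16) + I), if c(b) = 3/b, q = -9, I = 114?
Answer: -2030587/16 ≈ -1.2691e+5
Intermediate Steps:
l(F) = F**2 - 9*F + 3/F (l(F) = (F**2 - 9*F) + 3/F = F**2 - 9*F + 3/F)
(136 - 383)*(l(-16) + I) = (136 - 383)*((3 + (-16)**2*(-9 - 16))/(-16) + 114) = -247*(-(3 + 256*(-25))/16 + 114) = -247*(-(3 - 6400)/16 + 114) = -247*(-1/16*(-6397) + 114) = -247*(6397/16 + 114) = -247*8221/16 = -2030587/16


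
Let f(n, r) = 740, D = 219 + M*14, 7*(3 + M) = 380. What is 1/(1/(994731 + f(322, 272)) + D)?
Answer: 995471/932756328 ≈ 0.0010672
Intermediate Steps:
M = 359/7 (M = -3 + (⅐)*380 = -3 + 380/7 = 359/7 ≈ 51.286)
D = 937 (D = 219 + (359/7)*14 = 219 + 718 = 937)
1/(1/(994731 + f(322, 272)) + D) = 1/(1/(994731 + 740) + 937) = 1/(1/995471 + 937) = 1/(932756328/995471) = 995471/932756328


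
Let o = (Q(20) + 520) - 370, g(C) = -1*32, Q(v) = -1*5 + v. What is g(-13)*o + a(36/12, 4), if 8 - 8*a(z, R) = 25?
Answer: -42257/8 ≈ -5282.1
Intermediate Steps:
a(z, R) = -17/8 (a(z, R) = 1 - ⅛*25 = 1 - 25/8 = -17/8)
Q(v) = -5 + v
g(C) = -32
o = 165 (o = ((-5 + 20) + 520) - 370 = (15 + 520) - 370 = 535 - 370 = 165)
g(-13)*o + a(36/12, 4) = -32*165 - 17/8 = -5280 - 17/8 = -42257/8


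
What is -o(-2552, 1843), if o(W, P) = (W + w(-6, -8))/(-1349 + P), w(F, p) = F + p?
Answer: 1283/247 ≈ 5.1943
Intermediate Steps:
o(W, P) = (-14 + W)/(-1349 + P) (o(W, P) = (W + (-6 - 8))/(-1349 + P) = (W - 14)/(-1349 + P) = (-14 + W)/(-1349 + P))
-o(-2552, 1843) = -(-14 - 2552)/(-1349 + 1843) = -(-2566)/494 = -1*(-1283/247) = 1283/247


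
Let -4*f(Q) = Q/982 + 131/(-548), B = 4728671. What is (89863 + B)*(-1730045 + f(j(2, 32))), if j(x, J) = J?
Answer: -4486052592195078429/538136 ≈ -8.3363e+12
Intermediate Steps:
f(Q) = 131/2192 - Q/3928 (f(Q) = -(Q/982 + 131/(-548))/4 = -(Q*(1/982) + 131*(-1/548))/4 = -(Q/982 - 131/548)/4 = -(-131/548 + Q/982)/4 = 131/2192 - Q/3928)
(89863 + B)*(-1730045 + f(j(2, 32))) = (89863 + 4728671)*(-1730045 + (131/2192 - 1/3928*32)) = 4818534*(-1730045 + (131/2192 - 4/491)) = 4818534*(-1730045 + 55553/1076272) = 4818534*(-1861998936687/1076272) = -4486052592195078429/538136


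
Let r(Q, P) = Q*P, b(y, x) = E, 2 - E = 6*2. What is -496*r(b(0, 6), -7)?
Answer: -34720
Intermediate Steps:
E = -10 (E = 2 - 6*2 = 2 - 1*12 = 2 - 12 = -10)
b(y, x) = -10
r(Q, P) = P*Q
-496*r(b(0, 6), -7) = -(-3472)*(-10) = -496*70 = -34720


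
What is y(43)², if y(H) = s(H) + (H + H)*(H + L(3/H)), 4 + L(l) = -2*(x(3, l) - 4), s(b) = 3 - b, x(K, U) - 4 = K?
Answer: 7828804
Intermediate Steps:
x(K, U) = 4 + K
L(l) = -10 (L(l) = -4 - 2*((4 + 3) - 4) = -4 - 2*(7 - 4) = -4 - 2*3 = -4 - 6 = -10)
y(H) = 3 - H + 2*H*(-10 + H) (y(H) = (3 - H) + (H + H)*(H - 10) = (3 - H) + (2*H)*(-10 + H) = (3 - H) + 2*H*(-10 + H) = 3 - H + 2*H*(-10 + H))
y(43)² = (3 - 21*43 + 2*43²)² = (3 - 903 + 2*1849)² = (3 - 903 + 3698)² = 2798² = 7828804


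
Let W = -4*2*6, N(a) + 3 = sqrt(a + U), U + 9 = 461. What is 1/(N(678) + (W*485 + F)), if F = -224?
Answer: -23507/552577919 - sqrt(1130)/552577919 ≈ -4.2601e-5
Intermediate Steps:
U = 452 (U = -9 + 461 = 452)
N(a) = -3 + sqrt(452 + a) (N(a) = -3 + sqrt(a + 452) = -3 + sqrt(452 + a))
W = -48 (W = -8*6 = -48)
1/(N(678) + (W*485 + F)) = 1/((-3 + sqrt(452 + 678)) + (-48*485 - 224)) = 1/((-3 + sqrt(1130)) + (-23280 - 224)) = 1/((-3 + sqrt(1130)) - 23504) = 1/(-23507 + sqrt(1130))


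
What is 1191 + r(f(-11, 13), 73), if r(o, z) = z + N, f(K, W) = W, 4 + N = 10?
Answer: 1270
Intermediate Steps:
N = 6 (N = -4 + 10 = 6)
r(o, z) = 6 + z (r(o, z) = z + 6 = 6 + z)
1191 + r(f(-11, 13), 73) = 1191 + (6 + 73) = 1191 + 79 = 1270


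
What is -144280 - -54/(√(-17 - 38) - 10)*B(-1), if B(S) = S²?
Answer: -4472788/31 - 54*I*√55/155 ≈ -1.4428e+5 - 2.5837*I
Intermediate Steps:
-144280 - -54/(√(-17 - 38) - 10)*B(-1) = -144280 - -54/(√(-17 - 38) - 10)*(-1)² = -144280 - -54/(√(-55) - 10) = -144280 - -54/(I*√55 - 10) = -144280 - -54/(-10 + I*√55) = -144280 - (-54/(-10 + I*√55)) = -144280 - (-54)/(-10 + I*√55) = -144280 + 54/(-10 + I*√55)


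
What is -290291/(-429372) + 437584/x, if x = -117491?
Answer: -153779737367/50447345652 ≈ -3.0483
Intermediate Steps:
-290291/(-429372) + 437584/x = -290291/(-429372) + 437584/(-117491) = -290291*(-1/429372) + 437584*(-1/117491) = 290291/429372 - 437584/117491 = -153779737367/50447345652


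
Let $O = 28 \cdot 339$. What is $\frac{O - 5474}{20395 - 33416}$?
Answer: $- \frac{4018}{13021} \approx -0.30858$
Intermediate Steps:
$O = 9492$
$\frac{O - 5474}{20395 - 33416} = \frac{9492 - 5474}{20395 - 33416} = \frac{4018}{-13021} = 4018 \left(- \frac{1}{13021}\right) = - \frac{4018}{13021}$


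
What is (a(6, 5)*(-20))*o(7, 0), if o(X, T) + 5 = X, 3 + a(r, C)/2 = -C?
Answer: 640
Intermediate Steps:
a(r, C) = -6 - 2*C (a(r, C) = -6 + 2*(-C) = -6 - 2*C)
o(X, T) = -5 + X
(a(6, 5)*(-20))*o(7, 0) = ((-6 - 2*5)*(-20))*(-5 + 7) = ((-6 - 10)*(-20))*2 = -16*(-20)*2 = 320*2 = 640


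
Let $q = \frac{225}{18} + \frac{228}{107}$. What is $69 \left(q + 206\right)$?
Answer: $\frac{3257835}{214} \approx 15224.0$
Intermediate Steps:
$q = \frac{3131}{214}$ ($q = 225 \cdot \frac{1}{18} + 228 \cdot \frac{1}{107} = \frac{25}{2} + \frac{228}{107} = \frac{3131}{214} \approx 14.631$)
$69 \left(q + 206\right) = 69 \left(\frac{3131}{214} + 206\right) = 69 \cdot \frac{47215}{214} = \frac{3257835}{214}$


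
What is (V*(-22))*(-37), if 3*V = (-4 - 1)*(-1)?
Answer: 4070/3 ≈ 1356.7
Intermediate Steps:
V = 5/3 (V = ((-4 - 1)*(-1))/3 = (-5*(-1))/3 = (⅓)*5 = 5/3 ≈ 1.6667)
(V*(-22))*(-37) = ((5/3)*(-22))*(-37) = -110/3*(-37) = 4070/3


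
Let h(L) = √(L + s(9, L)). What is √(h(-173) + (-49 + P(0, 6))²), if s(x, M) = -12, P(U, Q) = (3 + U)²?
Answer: √(1600 + I*√185) ≈ 40.0 + 0.17*I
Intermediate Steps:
h(L) = √(-12 + L) (h(L) = √(L - 12) = √(-12 + L))
√(h(-173) + (-49 + P(0, 6))²) = √(√(-12 - 173) + (-49 + (3 + 0)²)²) = √(√(-185) + (-49 + 3²)²) = √(I*√185 + (-49 + 9)²) = √(I*√185 + (-40)²) = √(I*√185 + 1600) = √(1600 + I*√185)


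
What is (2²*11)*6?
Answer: 264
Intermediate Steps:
(2²*11)*6 = (4*11)*6 = 44*6 = 264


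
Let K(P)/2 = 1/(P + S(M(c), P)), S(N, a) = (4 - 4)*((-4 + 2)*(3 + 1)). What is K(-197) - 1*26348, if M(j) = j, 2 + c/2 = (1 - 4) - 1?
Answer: -5190558/197 ≈ -26348.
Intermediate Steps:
c = -12 (c = -4 + 2*((1 - 4) - 1) = -4 + 2*(-3 - 1) = -4 + 2*(-4) = -4 - 8 = -12)
S(N, a) = 0 (S(N, a) = 0*(-2*4) = 0*(-8) = 0)
K(P) = 2/P (K(P) = 2/(P + 0) = 2/P)
K(-197) - 1*26348 = 2/(-197) - 1*26348 = 2*(-1/197) - 26348 = -2/197 - 26348 = -5190558/197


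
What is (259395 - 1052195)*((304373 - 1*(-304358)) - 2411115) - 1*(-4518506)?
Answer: 1428934553706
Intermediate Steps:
(259395 - 1052195)*((304373 - 1*(-304358)) - 2411115) - 1*(-4518506) = -792800*((304373 + 304358) - 2411115) + 4518506 = -792800*(608731 - 2411115) + 4518506 = -792800*(-1802384) + 4518506 = 1428930035200 + 4518506 = 1428934553706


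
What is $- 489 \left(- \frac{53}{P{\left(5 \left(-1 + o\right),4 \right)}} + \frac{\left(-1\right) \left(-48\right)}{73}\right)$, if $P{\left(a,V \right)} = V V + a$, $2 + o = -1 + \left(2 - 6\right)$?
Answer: $- \frac{818423}{584} \approx -1401.4$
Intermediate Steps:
$o = -7$ ($o = -2 + \left(-1 + \left(2 - 6\right)\right) = -2 - 5 = -7$)
$P{\left(a,V \right)} = a + V^{2}$ ($P{\left(a,V \right)} = V^{2} + a = a + V^{2}$)
$- 489 \left(- \frac{53}{P{\left(5 \left(-1 + o\right),4 \right)}} + \frac{\left(-1\right) \left(-48\right)}{73}\right) = - 489 \left(- \frac{53}{5 \left(-1 - 7\right) + 4^{2}} + \frac{\left(-1\right) \left(-48\right)}{73}\right) = - 489 \left(- \frac{53}{5 \left(-8\right) + 16} + 48 \cdot \frac{1}{73}\right) = - 489 \left(- \frac{53}{-40 + 16} + \frac{48}{73}\right) = - 489 \left(- \frac{53}{-24} + \frac{48}{73}\right) = - 489 \left(\left(-53\right) \left(- \frac{1}{24}\right) + \frac{48}{73}\right) = - 489 \left(\frac{53}{24} + \frac{48}{73}\right) = \left(-489\right) \frac{5021}{1752} = - \frac{818423}{584}$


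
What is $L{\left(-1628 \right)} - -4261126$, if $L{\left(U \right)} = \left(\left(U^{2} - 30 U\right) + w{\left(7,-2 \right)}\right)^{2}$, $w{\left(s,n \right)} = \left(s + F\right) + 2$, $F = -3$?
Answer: $7285846854026$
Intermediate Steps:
$w{\left(s,n \right)} = -1 + s$ ($w{\left(s,n \right)} = \left(s - 3\right) + 2 = \left(-3 + s\right) + 2 = -1 + s$)
$L{\left(U \right)} = \left(6 + U^{2} - 30 U\right)^{2}$ ($L{\left(U \right)} = \left(\left(U^{2} - 30 U\right) + \left(-1 + 7\right)\right)^{2} = \left(\left(U^{2} - 30 U\right) + 6\right)^{2} = \left(6 + U^{2} - 30 U\right)^{2}$)
$L{\left(-1628 \right)} - -4261126 = \left(6 + \left(-1628\right)^{2} - -48840\right)^{2} - -4261126 = \left(6 + 2650384 + 48840\right)^{2} + 4261126 = 2699230^{2} + 4261126 = 7285842592900 + 4261126 = 7285846854026$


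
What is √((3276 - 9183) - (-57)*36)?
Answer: I*√3855 ≈ 62.089*I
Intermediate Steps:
√((3276 - 9183) - (-57)*36) = √(-5907 - 1*(-2052)) = √(-5907 + 2052) = √(-3855) = I*√3855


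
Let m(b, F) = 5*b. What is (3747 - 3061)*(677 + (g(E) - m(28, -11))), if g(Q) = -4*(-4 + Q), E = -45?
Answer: 502838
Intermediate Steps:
g(Q) = 16 - 4*Q
(3747 - 3061)*(677 + (g(E) - m(28, -11))) = (3747 - 3061)*(677 + ((16 - 4*(-45)) - 5*28)) = 686*(677 + ((16 + 180) - 1*140)) = 686*(677 + (196 - 140)) = 686*(677 + 56) = 686*733 = 502838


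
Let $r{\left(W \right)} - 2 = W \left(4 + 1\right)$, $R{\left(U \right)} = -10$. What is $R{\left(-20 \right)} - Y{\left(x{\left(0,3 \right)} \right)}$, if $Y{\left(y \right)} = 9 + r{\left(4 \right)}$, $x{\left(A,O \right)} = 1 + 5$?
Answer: $-41$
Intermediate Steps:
$x{\left(A,O \right)} = 6$
$r{\left(W \right)} = 2 + 5 W$ ($r{\left(W \right)} = 2 + W \left(4 + 1\right) = 2 + W 5 = 2 + 5 W$)
$Y{\left(y \right)} = 31$ ($Y{\left(y \right)} = 9 + \left(2 + 5 \cdot 4\right) = 9 + \left(2 + 20\right) = 9 + 22 = 31$)
$R{\left(-20 \right)} - Y{\left(x{\left(0,3 \right)} \right)} = -10 - 31 = -41$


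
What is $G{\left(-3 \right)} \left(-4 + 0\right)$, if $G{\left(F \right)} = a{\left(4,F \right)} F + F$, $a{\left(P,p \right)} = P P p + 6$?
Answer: $-492$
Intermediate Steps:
$a{\left(P,p \right)} = 6 + p P^{2}$ ($a{\left(P,p \right)} = P^{2} p + 6 = p P^{2} + 6 = 6 + p P^{2}$)
$G{\left(F \right)} = F + F \left(6 + 16 F\right)$ ($G{\left(F \right)} = \left(6 + F 4^{2}\right) F + F = \left(6 + F 16\right) F + F = \left(6 + 16 F\right) F + F = F \left(6 + 16 F\right) + F = F + F \left(6 + 16 F\right)$)
$G{\left(-3 \right)} \left(-4 + 0\right) = - 3 \left(7 + 16 \left(-3\right)\right) \left(-4 + 0\right) = - 3 \left(7 - 48\right) \left(-4\right) = \left(-3\right) \left(-41\right) \left(-4\right) = 123 \left(-4\right) = -492$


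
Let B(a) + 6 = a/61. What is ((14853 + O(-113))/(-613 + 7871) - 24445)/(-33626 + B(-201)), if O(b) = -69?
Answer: 5410914293/7445811637 ≈ 0.72671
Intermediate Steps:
B(a) = -6 + a/61
((14853 + O(-113))/(-613 + 7871) - 24445)/(-33626 + B(-201)) = ((14853 - 69)/(-613 + 7871) - 24445)/(-33626 + (-6 + (1/61)*(-201))) = (14784/7258 - 24445)/(-33626 + (-6 - 201/61)) = (14784*(1/7258) - 24445)/(-33626 - 567/61) = (7392/3629 - 24445)/(-2051753/61) = -88703513/3629*(-61/2051753) = 5410914293/7445811637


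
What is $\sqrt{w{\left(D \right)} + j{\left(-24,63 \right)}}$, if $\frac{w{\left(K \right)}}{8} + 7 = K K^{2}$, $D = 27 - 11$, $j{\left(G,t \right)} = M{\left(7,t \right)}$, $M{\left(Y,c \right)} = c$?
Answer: $5 \sqrt{1311} \approx 181.04$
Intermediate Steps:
$j{\left(G,t \right)} = t$
$D = 16$
$w{\left(K \right)} = -56 + 8 K^{3}$ ($w{\left(K \right)} = -56 + 8 K K^{2} = -56 + 8 K^{3}$)
$\sqrt{w{\left(D \right)} + j{\left(-24,63 \right)}} = \sqrt{\left(-56 + 8 \cdot 16^{3}\right) + 63} = \sqrt{\left(-56 + 8 \cdot 4096\right) + 63} = \sqrt{\left(-56 + 32768\right) + 63} = \sqrt{32712 + 63} = \sqrt{32775} = 5 \sqrt{1311}$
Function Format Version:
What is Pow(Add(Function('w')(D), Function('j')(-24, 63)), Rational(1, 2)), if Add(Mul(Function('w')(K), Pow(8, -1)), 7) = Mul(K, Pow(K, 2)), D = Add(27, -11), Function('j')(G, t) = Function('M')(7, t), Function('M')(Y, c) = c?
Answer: Mul(5, Pow(1311, Rational(1, 2))) ≈ 181.04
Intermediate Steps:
Function('j')(G, t) = t
D = 16
Function('w')(K) = Add(-56, Mul(8, Pow(K, 3))) (Function('w')(K) = Add(-56, Mul(8, Mul(K, Pow(K, 2)))) = Add(-56, Mul(8, Pow(K, 3))))
Pow(Add(Function('w')(D), Function('j')(-24, 63)), Rational(1, 2)) = Pow(Add(Add(-56, Mul(8, Pow(16, 3))), 63), Rational(1, 2)) = Pow(Add(Add(-56, Mul(8, 4096)), 63), Rational(1, 2)) = Pow(Add(Add(-56, 32768), 63), Rational(1, 2)) = Pow(Add(32712, 63), Rational(1, 2)) = Pow(32775, Rational(1, 2)) = Mul(5, Pow(1311, Rational(1, 2)))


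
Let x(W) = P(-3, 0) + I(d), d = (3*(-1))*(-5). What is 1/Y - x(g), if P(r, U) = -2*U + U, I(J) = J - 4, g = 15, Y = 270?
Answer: -2969/270 ≈ -10.996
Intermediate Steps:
d = 15 (d = -3*(-5) = 15)
I(J) = -4 + J
P(r, U) = -U
x(W) = 11 (x(W) = -1*0 + (-4 + 15) = 0 + 11 = 11)
1/Y - x(g) = 1/270 - 1*11 = 1/270 - 11 = -2969/270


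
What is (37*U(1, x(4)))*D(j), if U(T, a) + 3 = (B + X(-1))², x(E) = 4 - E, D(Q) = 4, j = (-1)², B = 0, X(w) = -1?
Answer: -296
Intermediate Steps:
j = 1
U(T, a) = -2 (U(T, a) = -3 + (0 - 1)² = -3 + (-1)² = -3 + 1 = -2)
(37*U(1, x(4)))*D(j) = (37*(-2))*4 = -74*4 = -296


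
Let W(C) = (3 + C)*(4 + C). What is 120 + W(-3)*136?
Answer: 120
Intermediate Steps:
120 + W(-3)*136 = 120 + (12 + (-3)² + 7*(-3))*136 = 120 + (12 + 9 - 21)*136 = 120 + 0*136 = 120 + 0 = 120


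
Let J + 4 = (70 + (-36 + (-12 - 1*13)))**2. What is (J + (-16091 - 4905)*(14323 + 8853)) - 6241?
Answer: -486609460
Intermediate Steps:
J = 77 (J = -4 + (70 + (-36 + (-12 - 1*13)))**2 = -4 + (70 + (-36 + (-12 - 13)))**2 = -4 + (70 + (-36 - 25))**2 = -4 + (70 - 61)**2 = -4 + 9**2 = -4 + 81 = 77)
(J + (-16091 - 4905)*(14323 + 8853)) - 6241 = (77 + (-16091 - 4905)*(14323 + 8853)) - 6241 = (77 - 20996*23176) - 6241 = (77 - 486603296) - 6241 = -486603219 - 6241 = -486609460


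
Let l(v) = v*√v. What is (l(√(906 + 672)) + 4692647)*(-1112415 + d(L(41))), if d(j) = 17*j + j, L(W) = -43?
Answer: -5223803021283 - 1113189*1578^(¾) ≈ -5.2241e+12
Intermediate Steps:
d(j) = 18*j
l(v) = v^(3/2)
(l(√(906 + 672)) + 4692647)*(-1112415 + d(L(41))) = ((√(906 + 672))^(3/2) + 4692647)*(-1112415 + 18*(-43)) = ((√1578)^(3/2) + 4692647)*(-1112415 - 774) = (1578^(¾) + 4692647)*(-1113189) = (4692647 + 1578^(¾))*(-1113189) = -5223803021283 - 1113189*1578^(¾)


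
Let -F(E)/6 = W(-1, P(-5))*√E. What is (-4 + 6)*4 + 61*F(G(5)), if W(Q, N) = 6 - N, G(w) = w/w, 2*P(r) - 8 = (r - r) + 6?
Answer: 374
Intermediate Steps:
P(r) = 7 (P(r) = 4 + ((r - r) + 6)/2 = 4 + (0 + 6)/2 = 4 + (½)*6 = 4 + 3 = 7)
G(w) = 1
F(E) = 6*√E (F(E) = -6*(6 - 1*7)*√E = -6*(6 - 7)*√E = -(-6)*√E = 6*√E)
(-4 + 6)*4 + 61*F(G(5)) = (-4 + 6)*4 + 61*(6*√1) = 2*4 + 61*(6*1) = 8 + 61*6 = 8 + 366 = 374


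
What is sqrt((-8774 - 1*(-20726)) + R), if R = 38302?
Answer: sqrt(50254) ≈ 224.17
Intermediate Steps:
sqrt((-8774 - 1*(-20726)) + R) = sqrt((-8774 - 1*(-20726)) + 38302) = sqrt((-8774 + 20726) + 38302) = sqrt(11952 + 38302) = sqrt(50254)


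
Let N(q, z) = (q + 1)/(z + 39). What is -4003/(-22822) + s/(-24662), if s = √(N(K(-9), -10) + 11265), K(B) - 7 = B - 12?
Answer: 4003/22822 - 2*√592093/357599 ≈ 0.17110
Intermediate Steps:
K(B) = -5 + B (K(B) = 7 + (B - 12) = 7 + (-12 + B) = -5 + B)
N(q, z) = (1 + q)/(39 + z)
s = 4*√592093/29 (s = √((1 + (-5 - 9))/(39 - 10) + 11265) = √((1 - 14)/29 + 11265) = √((1/29)*(-13) + 11265) = √(-13/29 + 11265) = √(326672/29) = 4*√592093/29 ≈ 106.13)
-4003/(-22822) + s/(-24662) = -4003/(-22822) + (4*√592093/29)/(-24662) = -4003*(-1/22822) + (4*√592093/29)*(-1/24662) = 4003/22822 - 2*√592093/357599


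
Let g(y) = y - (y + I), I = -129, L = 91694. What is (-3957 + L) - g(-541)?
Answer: 87608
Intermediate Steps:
g(y) = 129 (g(y) = y - (y - 129) = y - (-129 + y) = y + (129 - y) = 129)
(-3957 + L) - g(-541) = (-3957 + 91694) - 1*129 = 87737 - 129 = 87608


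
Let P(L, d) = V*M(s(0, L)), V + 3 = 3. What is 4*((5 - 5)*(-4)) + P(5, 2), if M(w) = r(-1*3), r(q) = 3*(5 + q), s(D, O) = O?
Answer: 0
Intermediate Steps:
V = 0 (V = -3 + 3 = 0)
r(q) = 15 + 3*q
M(w) = 6 (M(w) = 15 + 3*(-1*3) = 15 + 3*(-3) = 15 - 9 = 6)
P(L, d) = 0 (P(L, d) = 0*6 = 0)
4*((5 - 5)*(-4)) + P(5, 2) = 4*((5 - 5)*(-4)) + 0 = 4*(0*(-4)) + 0 = 4*0 + 0 = 0 + 0 = 0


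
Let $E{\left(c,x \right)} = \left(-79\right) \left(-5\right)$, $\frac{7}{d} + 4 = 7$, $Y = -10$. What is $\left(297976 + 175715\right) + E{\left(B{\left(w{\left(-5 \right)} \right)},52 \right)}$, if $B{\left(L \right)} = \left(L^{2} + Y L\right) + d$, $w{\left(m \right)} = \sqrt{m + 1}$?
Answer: $474086$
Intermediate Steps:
$d = \frac{7}{3}$ ($d = \frac{7}{-4 + 7} = \frac{7}{3} \approx 2.3333$)
$w{\left(m \right)} = \sqrt{1 + m}$
$B{\left(L \right)} = \frac{7}{3} + L^{2} - 10 L$ ($B{\left(L \right)} = \left(L^{2} - 10 L\right) + \frac{7}{3} = \frac{7}{3} + L^{2} - 10 L$)
$E{\left(c,x \right)} = 395$
$\left(297976 + 175715\right) + E{\left(B{\left(w{\left(-5 \right)} \right)},52 \right)} = \left(297976 + 175715\right) + 395 = 473691 + 395 = 474086$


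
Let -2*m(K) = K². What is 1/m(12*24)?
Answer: -1/41472 ≈ -2.4113e-5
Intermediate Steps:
m(K) = -K²/2
1/m(12*24) = 1/(-(12*24)²/2) = 1/(-½*288²) = 1/(-½*82944) = 1/(-41472) = -1/41472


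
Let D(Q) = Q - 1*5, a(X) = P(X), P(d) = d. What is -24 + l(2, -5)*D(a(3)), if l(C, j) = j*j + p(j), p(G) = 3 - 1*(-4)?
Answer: -88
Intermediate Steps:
p(G) = 7 (p(G) = 3 + 4 = 7)
a(X) = X
D(Q) = -5 + Q (D(Q) = Q - 5 = -5 + Q)
l(C, j) = 7 + j² (l(C, j) = j*j + 7 = j² + 7 = 7 + j²)
-24 + l(2, -5)*D(a(3)) = -24 + (7 + (-5)²)*(-5 + 3) = -24 + (7 + 25)*(-2) = -24 + 32*(-2) = -24 - 64 = -88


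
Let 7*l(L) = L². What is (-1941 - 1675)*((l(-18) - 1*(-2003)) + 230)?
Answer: -57693280/7 ≈ -8.2419e+6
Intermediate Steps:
l(L) = L²/7
(-1941 - 1675)*((l(-18) - 1*(-2003)) + 230) = (-1941 - 1675)*(((⅐)*(-18)² - 1*(-2003)) + 230) = -3616*(((⅐)*324 + 2003) + 230) = -3616*((324/7 + 2003) + 230) = -3616*(14345/7 + 230) = -3616*15955/7 = -57693280/7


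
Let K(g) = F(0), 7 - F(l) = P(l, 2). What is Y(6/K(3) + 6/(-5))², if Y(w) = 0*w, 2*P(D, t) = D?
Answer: 0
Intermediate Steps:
P(D, t) = D/2
F(l) = 7 - l/2
K(g) = 7 (K(g) = 7 - ½*0 = 7 + 0 = 7)
Y(w) = 0
Y(6/K(3) + 6/(-5))² = 0² = 0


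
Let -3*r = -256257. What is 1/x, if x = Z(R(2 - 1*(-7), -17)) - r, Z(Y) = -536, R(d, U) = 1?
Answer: -1/85955 ≈ -1.1634e-5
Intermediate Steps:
r = 85419 (r = -1/3*(-256257) = 85419)
x = -85955 (x = -536 - 1*85419 = -536 - 85419 = -85955)
1/x = 1/(-85955) = -1/85955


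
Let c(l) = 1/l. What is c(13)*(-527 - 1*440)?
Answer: -967/13 ≈ -74.385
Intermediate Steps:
c(13)*(-527 - 1*440) = (-527 - 1*440)/13 = (-527 - 440)/13 = (1/13)*(-967) = -967/13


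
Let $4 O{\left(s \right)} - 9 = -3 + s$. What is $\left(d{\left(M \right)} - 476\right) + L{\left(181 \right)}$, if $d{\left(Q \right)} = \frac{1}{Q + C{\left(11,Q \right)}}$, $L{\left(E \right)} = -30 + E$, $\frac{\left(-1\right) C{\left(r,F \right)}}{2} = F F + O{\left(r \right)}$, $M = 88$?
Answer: $- \frac{10015527}{30817} \approx -325.0$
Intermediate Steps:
$O{\left(s \right)} = \frac{3}{2} + \frac{s}{4}$ ($O{\left(s \right)} = \frac{9}{4} + \frac{-3 + s}{4} = \frac{9}{4} + \left(- \frac{3}{4} + \frac{s}{4}\right) = \frac{3}{2} + \frac{s}{4}$)
$C{\left(r,F \right)} = -3 - 2 F^{2} - \frac{r}{2}$ ($C{\left(r,F \right)} = - 2 \left(F F + \left(\frac{3}{2} + \frac{r}{4}\right)\right) = - 2 \left(F^{2} + \left(\frac{3}{2} + \frac{r}{4}\right)\right) = - 2 \left(\frac{3}{2} + F^{2} + \frac{r}{4}\right) = -3 - 2 F^{2} - \frac{r}{2}$)
$d{\left(Q \right)} = \frac{1}{- \frac{17}{2} + Q - 2 Q^{2}}$ ($d{\left(Q \right)} = \frac{1}{Q - \left(\frac{17}{2} + 2 Q^{2}\right)} = \frac{1}{- \frac{17}{2} + Q - 2 Q^{2}}$)
$\left(d{\left(M \right)} - 476\right) + L{\left(181 \right)} = \left(- \frac{2}{17 - 176 + 4 \cdot 88^{2}} - 476\right) + \left(-30 + 181\right) = \left(- \frac{2}{17 - 176 + 4 \cdot 7744} - 476\right) + 151 = \left(- \frac{2}{17 - 176 + 30976} - 476\right) + 151 = \left(- \frac{2}{30817} - 476\right) + 151 = - \frac{14668894}{30817} + 151 = - \frac{10015527}{30817}$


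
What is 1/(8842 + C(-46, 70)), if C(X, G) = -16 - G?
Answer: 1/8756 ≈ 0.00011421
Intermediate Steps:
1/(8842 + C(-46, 70)) = 1/(8842 + (-16 - 1*70)) = 1/(8842 + (-16 - 70)) = 1/(8842 - 86) = 1/8756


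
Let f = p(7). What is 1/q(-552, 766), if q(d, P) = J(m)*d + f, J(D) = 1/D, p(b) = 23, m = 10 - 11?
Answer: 1/575 ≈ 0.0017391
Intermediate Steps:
m = -1
f = 23
q(d, P) = 23 - d (q(d, P) = d/(-1) + 23 = -d + 23 = 23 - d)
1/q(-552, 766) = 1/(23 - 1*(-552)) = 1/(23 + 552) = 1/575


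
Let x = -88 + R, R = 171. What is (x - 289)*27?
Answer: -5562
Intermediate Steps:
x = 83 (x = -88 + 171 = 83)
(x - 289)*27 = (83 - 289)*27 = -206*27 = -5562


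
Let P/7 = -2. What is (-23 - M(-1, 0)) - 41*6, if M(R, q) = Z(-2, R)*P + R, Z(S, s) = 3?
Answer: -226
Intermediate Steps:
P = -14 (P = 7*(-2) = -14)
M(R, q) = -42 + R (M(R, q) = 3*(-14) + R = -42 + R)
(-23 - M(-1, 0)) - 41*6 = (-23 - (-42 - 1)) - 41*6 = (-23 - 1*(-43)) - 246 = (-23 + 43) - 246 = 20 - 246 = -226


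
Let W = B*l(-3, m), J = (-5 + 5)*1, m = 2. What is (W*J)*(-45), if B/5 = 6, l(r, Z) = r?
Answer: 0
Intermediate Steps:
B = 30 (B = 5*6 = 30)
J = 0 (J = 0*1 = 0)
W = -90 (W = 30*(-3) = -90)
(W*J)*(-45) = -90*0*(-45) = 0*(-45) = 0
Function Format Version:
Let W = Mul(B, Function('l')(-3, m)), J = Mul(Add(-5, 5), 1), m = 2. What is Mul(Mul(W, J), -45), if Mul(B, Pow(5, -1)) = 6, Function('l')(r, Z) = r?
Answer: 0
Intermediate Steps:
B = 30 (B = Mul(5, 6) = 30)
J = 0 (J = Mul(0, 1) = 0)
W = -90 (W = Mul(30, -3) = -90)
Mul(Mul(W, J), -45) = Mul(Mul(-90, 0), -45) = Mul(0, -45) = 0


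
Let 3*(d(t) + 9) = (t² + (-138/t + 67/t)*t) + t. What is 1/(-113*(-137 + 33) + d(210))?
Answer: 3/79468 ≈ 3.7751e-5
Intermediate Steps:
d(t) = -98/3 + t/3 + t²/3 (d(t) = -9 + ((t² + (-138/t + 67/t)*t) + t)/3 = -9 + ((t² + (-71/t)*t) + t)/3 = -9 + ((t² - 71) + t)/3 = -9 + ((-71 + t²) + t)/3 = -9 + (-71 + t + t²)/3 = -9 + (-71/3 + t/3 + t²/3) = -98/3 + t/3 + t²/3)
1/(-113*(-137 + 33) + d(210)) = 1/(-113*(-137 + 33) + (-98/3 + (⅓)*210 + (⅓)*210²)) = 1/(-113*(-104) + (-98/3 + 70 + (⅓)*44100)) = 1/(11752 + (-98/3 + 70 + 14700)) = 1/(11752 + 44212/3) = 1/(79468/3) = 3/79468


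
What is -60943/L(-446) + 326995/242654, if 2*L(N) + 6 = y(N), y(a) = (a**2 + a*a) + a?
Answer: 12545643457/12053230815 ≈ 1.0409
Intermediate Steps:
y(a) = a + 2*a**2 (y(a) = (a**2 + a**2) + a = 2*a**2 + a = a + 2*a**2)
L(N) = -3 + N*(1 + 2*N)/2 (L(N) = -3 + (N*(1 + 2*N))/2 = -3 + N*(1 + 2*N)/2)
-60943/L(-446) + 326995/242654 = -60943/(-3 + (-446)**2 + (1/2)*(-446)) + 326995/242654 = -60943/(-3 + 198916 - 223) + 326995*(1/242654) = -60943/198690 + 326995/242654 = 12545643457/12053230815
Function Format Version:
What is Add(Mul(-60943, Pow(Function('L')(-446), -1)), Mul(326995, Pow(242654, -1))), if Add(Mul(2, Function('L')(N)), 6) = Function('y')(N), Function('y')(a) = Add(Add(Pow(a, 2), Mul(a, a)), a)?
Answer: Rational(12545643457, 12053230815) ≈ 1.0409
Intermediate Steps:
Function('y')(a) = Add(a, Mul(2, Pow(a, 2))) (Function('y')(a) = Add(Add(Pow(a, 2), Pow(a, 2)), a) = Add(Mul(2, Pow(a, 2)), a) = Add(a, Mul(2, Pow(a, 2))))
Function('L')(N) = Add(-3, Mul(Rational(1, 2), N, Add(1, Mul(2, N)))) (Function('L')(N) = Add(-3, Mul(Rational(1, 2), Mul(N, Add(1, Mul(2, N))))) = Add(-3, Mul(Rational(1, 2), N, Add(1, Mul(2, N)))))
Add(Mul(-60943, Pow(Function('L')(-446), -1)), Mul(326995, Pow(242654, -1))) = Add(Mul(-60943, Pow(Add(-3, Pow(-446, 2), Mul(Rational(1, 2), -446)), -1)), Mul(326995, Pow(242654, -1))) = Add(Mul(-60943, Pow(Add(-3, 198916, -223), -1)), Mul(326995, Rational(1, 242654))) = Add(Mul(-60943, Pow(198690, -1)), Rational(326995, 242654)) = Add(Mul(-60943, Rational(1, 198690)), Rational(326995, 242654)) = Add(Rational(-60943, 198690), Rational(326995, 242654)) = Rational(12545643457, 12053230815)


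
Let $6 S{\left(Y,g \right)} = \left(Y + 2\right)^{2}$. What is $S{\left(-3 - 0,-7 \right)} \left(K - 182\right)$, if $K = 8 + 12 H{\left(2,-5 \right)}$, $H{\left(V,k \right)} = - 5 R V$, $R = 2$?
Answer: $-69$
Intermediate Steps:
$H{\left(V,k \right)} = - 10 V$ ($H{\left(V,k \right)} = \left(-5\right) 2 V = - 10 V$)
$S{\left(Y,g \right)} = \frac{\left(2 + Y\right)^{2}}{6}$ ($S{\left(Y,g \right)} = \frac{\left(Y + 2\right)^{2}}{6} = \frac{\left(2 + Y\right)^{2}}{6}$)
$K = -232$ ($K = 8 + 12 \left(\left(-10\right) 2\right) = 8 + 12 \left(-20\right) = 8 - 240 = -232$)
$S{\left(-3 - 0,-7 \right)} \left(K - 182\right) = \frac{\left(2 - 3\right)^{2}}{6} \left(-232 - 182\right) = \frac{\left(-1\right)^{2}}{6} \left(-414\right) = \frac{1}{6} \cdot 1 \left(-414\right) = \frac{1}{6} \left(-414\right) = -69$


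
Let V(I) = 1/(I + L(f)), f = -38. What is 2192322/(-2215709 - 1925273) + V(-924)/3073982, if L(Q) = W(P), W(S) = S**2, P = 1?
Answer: -3110121588073637/5874573856144526 ≈ -0.52942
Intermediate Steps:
L(Q) = 1 (L(Q) = 1**2 = 1)
V(I) = 1/(1 + I) (V(I) = 1/(I + 1) = 1/(1 + I))
2192322/(-2215709 - 1925273) + V(-924)/3073982 = 2192322/(-2215709 - 1925273) + 1/((1 - 924)*3073982) = 2192322/(-4140982) + (1/3073982)/(-923) = 2192322*(-1/4140982) - 1/923*1/3073982 = -1096161/2070491 - 1/2837285386 = -3110121588073637/5874573856144526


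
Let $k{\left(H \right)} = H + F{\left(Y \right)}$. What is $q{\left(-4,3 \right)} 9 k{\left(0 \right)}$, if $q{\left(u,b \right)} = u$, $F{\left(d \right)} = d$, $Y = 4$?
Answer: $-144$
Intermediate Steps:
$k{\left(H \right)} = 4 + H$ ($k{\left(H \right)} = H + 4 = 4 + H$)
$q{\left(-4,3 \right)} 9 k{\left(0 \right)} = \left(-4\right) 9 \left(4 + 0\right) = \left(-36\right) 4 = -144$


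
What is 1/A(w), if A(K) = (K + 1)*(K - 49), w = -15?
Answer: 1/896 ≈ 0.0011161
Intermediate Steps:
A(K) = (1 + K)*(-49 + K)
1/A(w) = 1/(-49 + (-15)² - 48*(-15)) = 1/(-49 + 225 + 720) = 1/896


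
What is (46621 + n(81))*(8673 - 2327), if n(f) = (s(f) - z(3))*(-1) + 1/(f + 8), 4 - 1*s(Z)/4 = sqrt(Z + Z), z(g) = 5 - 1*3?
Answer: 26323360304/89 + 228456*sqrt(2) ≈ 2.9609e+8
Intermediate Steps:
z(g) = 2 (z(g) = 5 - 3 = 2)
s(Z) = 16 - 4*sqrt(2)*sqrt(Z) (s(Z) = 16 - 4*sqrt(Z + Z) = 16 - 4*sqrt(2)*sqrt(Z))
n(f) = -14 + 1/(8 + f) + 4*sqrt(2)*sqrt(f) (n(f) = ((16 - 4*sqrt(2)*sqrt(f)) - 1*2)*(-1) + 1/(f + 8) = ((16 - 4*sqrt(2)*sqrt(f)) - 2)*(-1) + 1/(8 + f) = (14 - 4*sqrt(2)*sqrt(f))*(-1) + 1/(8 + f) = (-14 + 4*sqrt(2)*sqrt(f)) + 1/(8 + f) = -14 + 1/(8 + f) + 4*sqrt(2)*sqrt(f))
(46621 + n(81))*(8673 - 2327) = (46621 + (-111 - 14*81 + 4*sqrt(2)*81**(3/2) + 32*sqrt(2)*sqrt(81))/(8 + 81))*(8673 - 2327) = (46621 + (-111 - 1134 + 4*sqrt(2)*729 + 32*sqrt(2)*9)/89)*6346 = (46621 + (-111 - 1134 + 2916*sqrt(2) + 288*sqrt(2))/89)*6346 = (46621 + (-1245 + 3204*sqrt(2))/89)*6346 = (46621 + (-1245/89 + 36*sqrt(2)))*6346 = (4148024/89 + 36*sqrt(2))*6346 = 26323360304/89 + 228456*sqrt(2)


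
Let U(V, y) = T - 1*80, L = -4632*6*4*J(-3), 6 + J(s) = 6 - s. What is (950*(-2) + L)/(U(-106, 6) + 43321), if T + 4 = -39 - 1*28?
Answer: -167702/21585 ≈ -7.7694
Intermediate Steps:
J(s) = -s (J(s) = -6 + (6 - s) = -s)
T = -71 (T = -4 + (-39 - 1*28) = -4 + (-39 - 28) = -4 - 67 = -71)
L = -333504 (L = -4632*6*4*(-1*(-3)) = -111168*3 = -4632*72 = -333504)
U(V, y) = -151 (U(V, y) = -71 - 1*80 = -71 - 80 = -151)
(950*(-2) + L)/(U(-106, 6) + 43321) = (950*(-2) - 333504)/(-151 + 43321) = (-1900 - 333504)/43170 = -335404*1/43170 = -167702/21585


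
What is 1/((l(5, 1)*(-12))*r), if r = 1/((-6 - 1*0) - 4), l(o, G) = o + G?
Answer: 5/36 ≈ 0.13889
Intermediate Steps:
l(o, G) = G + o
r = -⅒ (r = 1/((-6 + 0) - 4) = 1/(-6 - 4) = 1/(-10) = -⅒ ≈ -0.10000)
1/((l(5, 1)*(-12))*r) = 1/(((1 + 5)*(-12))*(-⅒)) = 1/((6*(-12))*(-⅒)) = 1/(-72*(-⅒)) = 1/(36/5) = 5/36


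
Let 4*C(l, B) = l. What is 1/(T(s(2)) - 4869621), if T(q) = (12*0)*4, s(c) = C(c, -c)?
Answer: -1/4869621 ≈ -2.0535e-7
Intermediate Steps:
C(l, B) = l/4
s(c) = c/4
T(q) = 0 (T(q) = 0*4 = 0)
1/(T(s(2)) - 4869621) = 1/(0 - 4869621) = 1/(-4869621) = -1/4869621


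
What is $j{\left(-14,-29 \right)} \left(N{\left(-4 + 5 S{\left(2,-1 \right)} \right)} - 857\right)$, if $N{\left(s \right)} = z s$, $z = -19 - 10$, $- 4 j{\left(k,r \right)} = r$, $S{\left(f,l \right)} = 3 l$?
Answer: $- \frac{4437}{2} \approx -2218.5$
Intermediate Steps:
$j{\left(k,r \right)} = - \frac{r}{4}$
$z = -29$
$N{\left(s \right)} = - 29 s$
$j{\left(-14,-29 \right)} \left(N{\left(-4 + 5 S{\left(2,-1 \right)} \right)} - 857\right) = \left(- \frac{1}{4}\right) \left(-29\right) \left(- 29 \left(-4 + 5 \cdot 3 \left(-1\right)\right) - 857\right) = \frac{29 \left(- 29 \left(-4 + 5 \left(-3\right)\right) - 857\right)}{4} = \frac{29 \left(- 29 \left(-4 - 15\right) - 857\right)}{4} = \frac{29 \left(\left(-29\right) \left(-19\right) - 857\right)}{4} = \frac{29 \left(551 - 857\right)}{4} = \frac{29}{4} \left(-306\right) = - \frac{4437}{2}$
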